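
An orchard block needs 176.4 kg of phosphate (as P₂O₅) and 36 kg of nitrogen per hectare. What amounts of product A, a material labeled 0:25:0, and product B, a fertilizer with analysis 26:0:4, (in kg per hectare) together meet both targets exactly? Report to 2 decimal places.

705.60 kg product A, 138.46 kg product B

With a, b = kg per hectare of product A and product B:
P₂O₅: 0.25·a + 0·b = 176.4
N: 0·a + 0.26·b = 36
Solving simultaneously: a = 705.6, b = 138.462.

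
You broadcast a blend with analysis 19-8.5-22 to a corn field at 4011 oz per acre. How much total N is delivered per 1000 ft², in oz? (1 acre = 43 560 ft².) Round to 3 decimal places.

nitrogen per acre = 4011 × 19% = 762.09 oz.
Convert to per 1000 ft²: 762.09 × 0.0229568 = 17.4952 oz.

17.495 oz N per thousand sq ft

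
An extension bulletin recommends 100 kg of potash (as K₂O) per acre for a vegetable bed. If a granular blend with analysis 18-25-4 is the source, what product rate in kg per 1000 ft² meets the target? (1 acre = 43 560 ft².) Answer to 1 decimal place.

57.4 kg of product per thousand sq ft

Product per acre = 100 / 4% = 2500 kg.
Convert to per 1000 ft²: 2500 × 0.0229568 = 57.3921 kg.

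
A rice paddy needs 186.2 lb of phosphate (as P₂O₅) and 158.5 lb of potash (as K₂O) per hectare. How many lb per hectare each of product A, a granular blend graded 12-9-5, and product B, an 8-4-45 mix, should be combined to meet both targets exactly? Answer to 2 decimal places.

Per-hectare balance (a = product A, b = product B):
P₂O₅: 0.09·a + 0.04·b = 186.2
K₂O: 0.05·a + 0.45·b = 158.5
Eliminate a: (row1) − 0.09/0.05·(row2) → -0.77·b = -99.1, so b = 128.701.
Back-substitute: a = (186.2 − 0.04·128.701) / 0.09 = 2011.688.

2011.69 lb product A, 128.70 lb product B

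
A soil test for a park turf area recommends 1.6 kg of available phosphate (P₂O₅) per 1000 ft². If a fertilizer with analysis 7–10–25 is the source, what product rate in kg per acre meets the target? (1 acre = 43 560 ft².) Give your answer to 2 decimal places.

696.96 kg of product per acre

Product per 1000 ft² = 1.6 / 10% = 16 kg.
Convert to per acre: 16 × 43.56 = 696.96 kg.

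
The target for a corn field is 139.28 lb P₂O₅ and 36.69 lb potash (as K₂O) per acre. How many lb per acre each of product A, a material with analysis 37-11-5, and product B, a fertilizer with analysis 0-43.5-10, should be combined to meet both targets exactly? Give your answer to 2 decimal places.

Let a = lb of product A, b = lb of product B (per acre).
P₂O₅: 0.11·a + 0.435·b = 139.28
K₂O: 0.05·a + 0.1·b = 36.69
Eliminate b: (row1) − 0.435/0.1·(row2) → -0.1075·a = -20.3215, so a = 189.037.
Then b = (36.69 − 0.05·189.037) / 0.1 = 272.381.

189.04 lb product A, 272.38 lb product B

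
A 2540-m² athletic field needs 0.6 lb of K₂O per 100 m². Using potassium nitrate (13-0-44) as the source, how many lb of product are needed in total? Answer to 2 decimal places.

Product per 100 m² = 0.6 / 44% = 1.36364 lb.
Total product = 1.36364 × 2540 / 100 = 34.6364 lb.

34.64 lb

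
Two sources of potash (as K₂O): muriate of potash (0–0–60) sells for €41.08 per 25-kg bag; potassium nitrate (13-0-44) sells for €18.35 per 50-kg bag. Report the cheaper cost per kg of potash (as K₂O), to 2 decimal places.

€0.83 per kg K₂O (potassium nitrate)

muriate of potash: K₂O per bag = 25 × 60% = 15 kg; cost = 41.08 / 15 = €2.7387/kg K₂O.
potassium nitrate: K₂O per bag = 50 × 44% = 22 kg; cost = 18.35 / 22 = €0.8341/kg K₂O.
potassium nitrate is cheaper.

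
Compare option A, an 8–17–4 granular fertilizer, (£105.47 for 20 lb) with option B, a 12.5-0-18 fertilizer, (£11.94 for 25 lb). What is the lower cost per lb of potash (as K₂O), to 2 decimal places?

£2.65 per lb K₂O (option B)

option A: K₂O per bag = 20 × 4% = 0.8 lb; cost = 105.47 / 0.8 = £131.8375/lb K₂O.
option B: K₂O per bag = 25 × 18% = 4.5 lb; cost = 11.94 / 4.5 = £2.6533/lb K₂O.
option B is cheaper.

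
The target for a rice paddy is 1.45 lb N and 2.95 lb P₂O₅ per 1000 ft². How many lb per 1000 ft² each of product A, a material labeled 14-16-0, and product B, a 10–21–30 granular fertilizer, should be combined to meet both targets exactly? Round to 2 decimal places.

With a, b = lb per 1000 ft² of product A and product B:
N: 0.14·a + 0.1·b = 1.45
P₂O₅: 0.16·a + 0.21·b = 2.95
Eliminate a: (row1) − 0.14/0.16·(row2) → -0.08375·b = -1.13125, so b = 13.5075.
Back-substitute: a = (1.45 − 0.1·13.5075) / 0.14 = 0.708955.

0.71 lb product A, 13.51 lb product B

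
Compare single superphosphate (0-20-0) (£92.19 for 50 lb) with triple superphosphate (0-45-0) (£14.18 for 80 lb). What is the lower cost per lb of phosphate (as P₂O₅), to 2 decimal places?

£0.39 per lb P₂O₅ (triple superphosphate)

single superphosphate: P₂O₅ per bag = 50 × 20% = 10 lb; cost = 92.19 / 10 = £9.2190/lb P₂O₅.
triple superphosphate: P₂O₅ per bag = 80 × 45% = 36 lb; cost = 14.18 / 36 = £0.3939/lb P₂O₅.
triple superphosphate is cheaper.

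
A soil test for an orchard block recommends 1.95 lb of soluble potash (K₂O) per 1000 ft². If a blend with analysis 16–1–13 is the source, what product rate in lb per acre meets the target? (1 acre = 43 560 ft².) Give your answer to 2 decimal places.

653.40 lb of product per acre

Product per 1000 ft² = 1.95 / 13% = 15 lb.
Convert to per acre: 15 × 43.56 = 653.4 lb.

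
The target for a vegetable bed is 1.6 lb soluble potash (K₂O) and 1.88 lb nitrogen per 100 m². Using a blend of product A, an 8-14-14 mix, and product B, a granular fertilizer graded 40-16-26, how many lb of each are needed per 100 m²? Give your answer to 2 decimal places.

Let a = lb of product A, b = lb of product B (per 100 m²).
K₂O: 0.14·a + 0.26·b = 1.6
N: 0.08·a + 0.4·b = 1.88
Eliminate a: (row1) − 0.14/0.08·(row2) → -0.44·b = -1.69, so b = 3.84091.
Back-substitute: a = (1.6 − 0.26·3.84091) / 0.14 = 4.29545.

4.30 lb product A, 3.84 lb product B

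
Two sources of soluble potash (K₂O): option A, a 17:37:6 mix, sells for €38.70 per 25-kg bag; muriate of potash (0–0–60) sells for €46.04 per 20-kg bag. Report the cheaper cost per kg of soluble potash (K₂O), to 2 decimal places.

€3.84 per kg K₂O (muriate of potash)

option A: K₂O per bag = 25 × 6% = 1.5 kg; cost = 38.70 / 1.5 = €25.8000/kg K₂O.
muriate of potash: K₂O per bag = 20 × 60% = 12 kg; cost = 46.04 / 12 = €3.8367/kg K₂O.
muriate of potash is cheaper.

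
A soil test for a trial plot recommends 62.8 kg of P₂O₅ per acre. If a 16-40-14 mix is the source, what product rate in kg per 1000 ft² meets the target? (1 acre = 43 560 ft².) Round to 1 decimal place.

Product per acre = 62.8 / 40% = 157 kg.
Convert to per 1000 ft²: 157 × 0.0229568 = 3.60422 kg.

3.6 kg of product per thousand sq ft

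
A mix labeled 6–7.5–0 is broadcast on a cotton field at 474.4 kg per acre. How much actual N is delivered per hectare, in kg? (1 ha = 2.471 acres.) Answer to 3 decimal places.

70.335 kg N per hectare

nitrogen per acre = 474.4 × 6% = 28.464 kg.
Convert to per hectare: 28.464 × 2.471 = 70.3345 kg.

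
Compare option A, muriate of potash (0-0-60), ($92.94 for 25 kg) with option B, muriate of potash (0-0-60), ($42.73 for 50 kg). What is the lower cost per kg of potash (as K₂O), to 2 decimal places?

option A: K₂O per bag = 25 × 60% = 15 kg; cost = 92.94 / 15 = $6.1960/kg K₂O.
option B: K₂O per bag = 50 × 60% = 30 kg; cost = 42.73 / 30 = $1.4243/kg K₂O.
option B is cheaper.

$1.42 per kg K₂O (option B)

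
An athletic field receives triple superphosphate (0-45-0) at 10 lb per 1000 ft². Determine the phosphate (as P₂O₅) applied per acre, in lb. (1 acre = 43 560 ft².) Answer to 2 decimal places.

P₂O₅ per 1000 ft² = 10 × 45% = 4.5 lb.
Convert to per acre: 4.5 × 43.56 = 196.02 lb.

196.02 lb P₂O₅ per acre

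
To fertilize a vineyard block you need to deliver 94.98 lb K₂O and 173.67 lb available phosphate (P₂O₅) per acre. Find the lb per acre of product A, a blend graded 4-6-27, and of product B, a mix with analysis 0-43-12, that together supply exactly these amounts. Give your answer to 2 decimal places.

Let a = lb of product A, b = lb of product B (per acre).
K₂O: 0.27·a + 0.12·b = 94.98
P₂O₅: 0.06·a + 0.43·b = 173.67
Eliminate b: (row1) − 0.12/0.43·(row2) → 0.253256·a = 46.514, so a = 183.664.
Then b = (173.67 − 0.06·183.664) / 0.43 = 378.256.

183.66 lb product A, 378.26 lb product B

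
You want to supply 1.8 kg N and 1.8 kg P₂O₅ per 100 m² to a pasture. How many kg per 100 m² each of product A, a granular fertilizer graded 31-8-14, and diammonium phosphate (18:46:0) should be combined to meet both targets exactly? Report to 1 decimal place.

Let a = kg of product A, b = kg of diammonium phosphate (per 100 m²).
N: 0.31·a + 0.18·b = 1.8
P₂O₅: 0.08·a + 0.46·b = 1.8
From row1: a = (1.8 − 0.18·b) / 0.31.
Into row2: 0.08·(1.8 − 0.18·b)/0.31 + 0.46·b = 1.8 → b = 3.22933, a = 3.93136.

3.9 kg product A, 3.2 kg diammonium phosphate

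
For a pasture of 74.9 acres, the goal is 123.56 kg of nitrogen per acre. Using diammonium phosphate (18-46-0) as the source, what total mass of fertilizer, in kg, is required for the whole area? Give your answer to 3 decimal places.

Product per acre = 123.56 / 18% = 686.444 kg.
Total product = 686.444 × 74.9 = 51414.6889 kg.

51414.689 kg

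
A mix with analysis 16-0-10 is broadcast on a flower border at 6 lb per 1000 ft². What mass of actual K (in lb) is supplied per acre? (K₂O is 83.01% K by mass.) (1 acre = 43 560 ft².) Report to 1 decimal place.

21.7 lb K per acre

K₂O per 1000 ft² = 6 × 10% = 0.6 lb.
Elemental K = 0.6 × 0.8301 = 0.49806 lb per 1000 ft².
Convert to per acre: 0.49806 × 43.56 = 21.6955 lb.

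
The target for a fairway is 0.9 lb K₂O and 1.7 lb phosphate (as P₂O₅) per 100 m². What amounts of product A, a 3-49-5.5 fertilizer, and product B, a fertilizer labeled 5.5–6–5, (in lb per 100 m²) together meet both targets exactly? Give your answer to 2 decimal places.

1.46 lb product A, 16.39 lb product B

Per-100 m² balance (a = product A, b = product B):
K₂O: 0.055·a + 0.05·b = 0.9
P₂O₅: 0.49·a + 0.06·b = 1.7
Solving simultaneously: a = 1.46226, b = 16.3915.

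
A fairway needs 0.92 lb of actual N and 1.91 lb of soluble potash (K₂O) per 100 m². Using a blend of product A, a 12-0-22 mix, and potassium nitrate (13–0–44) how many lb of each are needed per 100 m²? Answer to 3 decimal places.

6.467 lb product A, 1.107 lb potassium nitrate

Let a = lb of product A, b = lb of potassium nitrate (per 100 m²).
N: 0.12·a + 0.13·b = 0.92
K₂O: 0.22·a + 0.44·b = 1.91
Eliminate a: (row1) − 0.12/0.22·(row2) → -0.11·b = -0.121818, so b = 1.10744.
Back-substitute: a = (0.92 − 0.13·1.10744) / 0.12 = 6.46694.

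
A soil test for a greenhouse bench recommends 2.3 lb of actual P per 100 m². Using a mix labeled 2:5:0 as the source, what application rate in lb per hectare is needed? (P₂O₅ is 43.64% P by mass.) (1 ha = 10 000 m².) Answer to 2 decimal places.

10540.79 lb of product per hectare

As P₂O₅: 2.3 / 0.4364 = 5.27039 lb per 100 m².
Product per 100 m² = 5.27039 / 5% = 105.408 lb.
Convert to per hectare: 105.408 × 100 = 10540.788 lb.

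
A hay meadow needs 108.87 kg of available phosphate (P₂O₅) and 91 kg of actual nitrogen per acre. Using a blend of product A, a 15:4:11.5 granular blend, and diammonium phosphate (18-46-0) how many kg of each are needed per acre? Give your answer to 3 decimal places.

With a, b = kg per acre of product A and diammonium phosphate:
P₂O₅: 0.04·a + 0.46·b = 108.87
N: 0.15·a + 0.18·b = 91
From row1: a = (108.87 − 0.46·b) / 0.04.
Into row2: 0.15·(108.87 − 0.46·b)/0.04 + 0.18·b = 91 → b = 205.3479, a = 360.2492.

360.249 kg product A, 205.348 kg diammonium phosphate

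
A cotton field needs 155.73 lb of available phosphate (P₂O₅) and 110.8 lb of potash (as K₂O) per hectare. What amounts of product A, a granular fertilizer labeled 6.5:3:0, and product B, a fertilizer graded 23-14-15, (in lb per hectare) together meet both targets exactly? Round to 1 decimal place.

1743.9 lb product A, 738.7 lb product B

With a, b = lb per hectare of product A and product B:
P₂O₅: 0.03·a + 0.14·b = 155.73
K₂O: 0·a + 0.15·b = 110.8
Solving simultaneously: a = 1743.89, b = 738.667.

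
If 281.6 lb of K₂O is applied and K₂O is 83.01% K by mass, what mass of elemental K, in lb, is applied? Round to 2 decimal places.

K = 281.6 × 0.8301 = 233.756 lb.

233.76 lb K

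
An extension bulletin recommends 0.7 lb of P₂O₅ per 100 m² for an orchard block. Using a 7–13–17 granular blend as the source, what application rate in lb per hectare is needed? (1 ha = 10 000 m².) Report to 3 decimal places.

538.462 lb of product per hectare

Product per 100 m² = 0.7 / 13% = 5.38462 lb.
Convert to per hectare: 5.38462 × 100 = 538.4615 lb.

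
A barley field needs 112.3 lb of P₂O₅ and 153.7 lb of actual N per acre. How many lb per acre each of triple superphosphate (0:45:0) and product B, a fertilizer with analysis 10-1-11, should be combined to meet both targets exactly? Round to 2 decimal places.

215.40 lb triple superphosphate, 1537.00 lb product B

Let a = lb of triple superphosphate, b = lb of product B (per acre).
P₂O₅: 0.45·a + 0.01·b = 112.3
N: 0·a + 0.1·b = 153.7
Solving simultaneously: a = 215.4, b = 1537.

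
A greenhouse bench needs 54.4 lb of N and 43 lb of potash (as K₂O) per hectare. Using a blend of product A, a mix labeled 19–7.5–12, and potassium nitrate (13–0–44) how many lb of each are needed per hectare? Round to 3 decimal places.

Per-hectare balance (a = product A, b = potassium nitrate):
N: 0.19·a + 0.13·b = 54.4
K₂O: 0.12·a + 0.44·b = 43
From row1: a = (54.4 − 0.13·b) / 0.19.
Into row2: 0.12·(54.4 − 0.13·b)/0.19 + 0.44·b = 43 → b = 24.1471, a = 269.7941.

269.794 lb product A, 24.147 lb potassium nitrate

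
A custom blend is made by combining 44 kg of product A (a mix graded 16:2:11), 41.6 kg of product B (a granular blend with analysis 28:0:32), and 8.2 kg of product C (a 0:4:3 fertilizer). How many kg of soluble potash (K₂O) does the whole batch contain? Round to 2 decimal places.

18.40 kg K₂O

K₂O mass = 11%×44 + 32%×41.6 + 3%×8.2 = 18.398 kg.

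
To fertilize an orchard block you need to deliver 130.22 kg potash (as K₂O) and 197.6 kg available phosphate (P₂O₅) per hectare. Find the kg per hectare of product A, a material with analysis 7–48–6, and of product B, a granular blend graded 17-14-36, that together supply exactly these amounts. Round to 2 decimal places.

321.81 kg product A, 308.09 kg product B

Let a = kg of product A, b = kg of product B (per hectare).
K₂O: 0.06·a + 0.36·b = 130.22
P₂O₅: 0.48·a + 0.14·b = 197.6
From row1: a = (130.22 − 0.36·b) / 0.06.
Into row2: 0.48·(130.22 − 0.36·b)/0.06 + 0.14·b = 197.6 → b = 308.088, a = 321.808.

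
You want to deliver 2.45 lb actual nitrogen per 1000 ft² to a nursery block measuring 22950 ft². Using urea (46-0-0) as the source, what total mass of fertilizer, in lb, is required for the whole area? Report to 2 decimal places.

Product per 1000 ft² = 2.45 / 46% = 5.32609 lb.
Total product = 5.32609 × 22950 / 1000 = 122.234 lb.

122.23 lb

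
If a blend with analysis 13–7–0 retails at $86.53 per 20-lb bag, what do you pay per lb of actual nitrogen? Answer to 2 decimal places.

$33.28 per lb N

N in bag = 20 × 13% = 2.6 lb.
Cost per lb N = $86.53 / 2.6 = $33.2808.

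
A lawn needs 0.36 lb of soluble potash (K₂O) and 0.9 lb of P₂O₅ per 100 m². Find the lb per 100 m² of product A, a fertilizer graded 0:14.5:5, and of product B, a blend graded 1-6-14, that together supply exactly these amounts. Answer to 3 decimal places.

Per-100 m² balance (a = product A, b = product B):
K₂O: 0.05·a + 0.14·b = 0.36
P₂O₅: 0.145·a + 0.06·b = 0.9
Eliminate a: (row1) − 0.05/0.145·(row2) → 0.11931·b = 0.0496552, so b = 0.416185.
Back-substitute: a = (0.36 − 0.14·0.416185) / 0.05 = 6.03468.

6.035 lb product A, 0.416 lb product B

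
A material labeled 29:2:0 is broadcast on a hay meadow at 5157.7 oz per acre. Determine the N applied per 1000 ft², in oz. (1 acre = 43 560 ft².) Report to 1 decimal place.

nitrogen per acre = 5157.7 × 29% = 1495.73 oz.
Convert to per 1000 ft²: 1495.73 × 0.0229568 = 34.3373 oz.

34.3 oz N per thousand sq ft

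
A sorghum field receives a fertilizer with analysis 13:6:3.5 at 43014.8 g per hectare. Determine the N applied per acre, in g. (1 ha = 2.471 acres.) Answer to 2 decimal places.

nitrogen per hectare = 43014.8 × 13% = 5591.92 g.
Convert to per acre: 5591.92 × 0.404694 = 2263.021 g.

2263.02 g N per acre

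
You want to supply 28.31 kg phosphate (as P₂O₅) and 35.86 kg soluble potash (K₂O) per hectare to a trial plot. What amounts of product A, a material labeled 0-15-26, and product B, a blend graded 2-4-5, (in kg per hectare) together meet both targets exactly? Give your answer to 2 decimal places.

Let a = kg of product A, b = kg of product B (per hectare).
P₂O₅: 0.15·a + 0.04·b = 28.31
K₂O: 0.26·a + 0.05·b = 35.86
Eliminate a: (row1) − 0.15/0.26·(row2) → 0.0111538·b = 7.62154, so b = 683.3103.
Back-substitute: a = (28.31 − 0.04·683.3103) / 0.15 = 6.51724.

6.52 kg product A, 683.31 kg product B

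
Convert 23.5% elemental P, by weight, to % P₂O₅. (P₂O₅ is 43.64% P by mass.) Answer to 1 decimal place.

%P₂O₅ = 23.5 / 0.4364 = 53.8497%.

53.8% P₂O₅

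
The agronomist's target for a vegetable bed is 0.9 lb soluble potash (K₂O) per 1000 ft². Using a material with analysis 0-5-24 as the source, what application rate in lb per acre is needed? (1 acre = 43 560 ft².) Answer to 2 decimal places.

Product per 1000 ft² = 0.9 / 24% = 3.75 lb.
Convert to per acre: 3.75 × 43.56 = 163.35 lb.

163.35 lb of product per acre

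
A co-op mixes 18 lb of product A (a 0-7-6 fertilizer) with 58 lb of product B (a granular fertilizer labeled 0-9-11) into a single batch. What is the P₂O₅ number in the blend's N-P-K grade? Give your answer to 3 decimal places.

Total mass = 18 + 58 = 76 lb.
P₂O₅ mass = 7%×18 + 9%×58 = 6.48 lb.
% P₂O₅ = 6.48 / 76 = 8.52632%.

8.526% P₂O₅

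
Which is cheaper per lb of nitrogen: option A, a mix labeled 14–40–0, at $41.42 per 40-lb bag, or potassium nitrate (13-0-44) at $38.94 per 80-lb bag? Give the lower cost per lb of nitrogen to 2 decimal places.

option A: N per bag = 40 × 14% = 5.6 lb; cost = 41.42 / 5.6 = $7.3964/lb N.
potassium nitrate: N per bag = 80 × 13% = 10.4 lb; cost = 38.94 / 10.4 = $3.7442/lb N.
potassium nitrate is cheaper.

$3.74 per lb N (potassium nitrate)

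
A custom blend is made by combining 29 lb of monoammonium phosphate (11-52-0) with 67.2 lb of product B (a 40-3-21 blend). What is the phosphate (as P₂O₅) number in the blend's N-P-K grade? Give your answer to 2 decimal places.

17.77% P₂O₅

Total mass = 29 + 67.2 = 96.2 lb.
P₂O₅ mass = 52%×29 + 3%×67.2 = 17.096 lb.
% P₂O₅ = 17.096 / 96.2 = 17.7713%.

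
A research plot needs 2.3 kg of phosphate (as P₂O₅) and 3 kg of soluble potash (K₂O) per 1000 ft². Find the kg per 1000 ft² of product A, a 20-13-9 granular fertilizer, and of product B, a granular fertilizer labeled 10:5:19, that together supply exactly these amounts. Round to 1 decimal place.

14.2 kg product A, 9.1 kg product B

With a, b = kg per 1000 ft² of product A and product B:
P₂O₅: 0.13·a + 0.05·b = 2.3
K₂O: 0.09·a + 0.19·b = 3
Eliminate b: (row1) − 0.05/0.19·(row2) → 0.106316·a = 1.51053, so a = 14.2079.
Then b = (3 − 0.09·14.2079) / 0.19 = 9.05941.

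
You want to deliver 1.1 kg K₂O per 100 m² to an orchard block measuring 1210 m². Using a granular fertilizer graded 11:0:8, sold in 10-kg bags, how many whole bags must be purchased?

Product per 100 m² = 1.1 / 8% = 13.75 kg.
Total product = 13.75 × 1210 / 100 = 166.375 kg.
Bags = ⌈166.375 / 10⌉ = 17.

17 bags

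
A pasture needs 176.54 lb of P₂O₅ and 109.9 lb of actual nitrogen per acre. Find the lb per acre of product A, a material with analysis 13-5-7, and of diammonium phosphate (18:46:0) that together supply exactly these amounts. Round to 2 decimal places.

Per-acre balance (a = product A, b = diammonium phosphate):
P₂O₅: 0.05·a + 0.46·b = 176.54
N: 0.13·a + 0.18·b = 109.9
Eliminate b: (row1) − 0.46/0.18·(row2) → -0.282222·a = -104.316, so a = 369.622.
Then b = (109.9 − 0.13·369.622) / 0.18 = 343.606.

369.62 lb product A, 343.61 lb diammonium phosphate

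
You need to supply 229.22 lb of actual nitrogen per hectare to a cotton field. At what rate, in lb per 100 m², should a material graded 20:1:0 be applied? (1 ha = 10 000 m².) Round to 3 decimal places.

11.461 lb of product per hundred sq m

Product per hectare = 229.22 / 20% = 1146.1 lb.
Convert to per 100 m²: 1146.1 × 0.01 = 11.461 lb.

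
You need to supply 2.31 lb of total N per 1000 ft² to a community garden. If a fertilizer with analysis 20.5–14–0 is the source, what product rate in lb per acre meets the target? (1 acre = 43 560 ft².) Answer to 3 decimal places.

Product per 1000 ft² = 2.31 / 20.5% = 11.2683 lb.
Convert to per acre: 11.2683 × 43.56 = 490.8468 lb.

490.847 lb of product per acre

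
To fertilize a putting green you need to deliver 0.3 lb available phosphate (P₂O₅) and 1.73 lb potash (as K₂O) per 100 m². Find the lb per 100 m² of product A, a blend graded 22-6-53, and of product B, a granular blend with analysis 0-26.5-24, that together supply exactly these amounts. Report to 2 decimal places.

Let a = lb of product A, b = lb of product B (per 100 m²).
P₂O₅: 0.06·a + 0.265·b = 0.3
K₂O: 0.53·a + 0.24·b = 1.73
Eliminate b: (row1) − 0.265/0.24·(row2) → -0.525208·a = -1.61021, so a = 3.06585.
Then b = (1.73 − 0.53·3.06585) / 0.24 = 0.437921.

3.07 lb product A, 0.44 lb product B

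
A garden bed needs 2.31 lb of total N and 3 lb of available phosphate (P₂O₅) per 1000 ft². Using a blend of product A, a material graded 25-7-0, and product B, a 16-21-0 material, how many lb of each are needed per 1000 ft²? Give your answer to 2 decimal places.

0.12 lb product A, 14.24 lb product B

Per-1000 ft² balance (a = product A, b = product B):
N: 0.25·a + 0.16·b = 2.31
P₂O₅: 0.07·a + 0.21·b = 3
From row1: a = (2.31 − 0.16·b) / 0.25.
Into row2: 0.07·(2.31 − 0.16·b)/0.25 + 0.21·b = 3 → b = 14.2446, a = 0.123487.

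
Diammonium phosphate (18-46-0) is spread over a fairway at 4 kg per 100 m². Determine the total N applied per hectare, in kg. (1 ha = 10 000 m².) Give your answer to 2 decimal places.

72.00 kg N per hectare

nitrogen per 100 m² = 4 × 18% = 0.72 kg.
Convert to per hectare: 0.72 × 100 = 72 kg.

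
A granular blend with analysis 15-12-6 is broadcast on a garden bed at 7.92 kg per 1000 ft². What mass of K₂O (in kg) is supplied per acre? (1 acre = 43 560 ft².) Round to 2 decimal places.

20.70 kg K₂O per acre

K₂O per 1000 ft² = 7.92 × 6% = 0.4752 kg.
Convert to per acre: 0.4752 × 43.56 = 20.6997 kg.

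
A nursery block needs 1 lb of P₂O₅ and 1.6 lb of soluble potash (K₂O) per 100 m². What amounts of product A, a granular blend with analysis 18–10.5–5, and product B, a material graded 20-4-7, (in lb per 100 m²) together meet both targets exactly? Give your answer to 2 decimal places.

Let a = lb of product A, b = lb of product B (per 100 m²).
P₂O₅: 0.105·a + 0.04·b = 1
K₂O: 0.05·a + 0.07·b = 1.6
Eliminate b: (row1) − 0.04/0.07·(row2) → 0.0764286·a = 0.0857143, so a = 1.1215.
Then b = (1.6 − 0.05·1.1215) / 0.07 = 22.0561.

1.12 lb product A, 22.06 lb product B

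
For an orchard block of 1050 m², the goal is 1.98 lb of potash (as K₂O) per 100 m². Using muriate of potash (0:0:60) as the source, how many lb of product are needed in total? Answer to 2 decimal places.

Product per 100 m² = 1.98 / 60% = 3.3 lb.
Total product = 3.3 × 1050 / 100 = 34.65 lb.

34.65 lb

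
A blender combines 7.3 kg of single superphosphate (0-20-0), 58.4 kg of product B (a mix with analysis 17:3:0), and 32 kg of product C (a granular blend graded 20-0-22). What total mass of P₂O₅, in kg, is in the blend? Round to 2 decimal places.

P₂O₅ mass = 20%×7.3 + 3%×58.4 + 0%×32 = 3.212 kg.

3.21 kg P₂O₅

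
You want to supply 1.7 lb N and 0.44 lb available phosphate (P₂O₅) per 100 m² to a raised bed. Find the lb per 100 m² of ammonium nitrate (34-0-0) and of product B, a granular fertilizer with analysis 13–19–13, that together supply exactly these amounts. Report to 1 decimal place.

4.1 lb ammonium nitrate, 2.3 lb product B

Let a = lb of ammonium nitrate, b = lb of product B (per 100 m²).
N: 0.34·a + 0.13·b = 1.7
P₂O₅: 0·a + 0.19·b = 0.44
Solving simultaneously: a = 4.11455, b = 2.31579.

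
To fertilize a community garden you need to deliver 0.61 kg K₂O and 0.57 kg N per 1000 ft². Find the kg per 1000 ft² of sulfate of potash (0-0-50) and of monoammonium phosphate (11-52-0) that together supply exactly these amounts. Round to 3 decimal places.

Let a = kg of sulfate of potash, b = kg of monoammonium phosphate (per 1000 ft²).
K₂O: 0.5·a + 0·b = 0.61
N: 0·a + 0.11·b = 0.57
Solving simultaneously: a = 1.22, b = 5.18182.

1.220 kg sulfate of potash, 5.182 kg monoammonium phosphate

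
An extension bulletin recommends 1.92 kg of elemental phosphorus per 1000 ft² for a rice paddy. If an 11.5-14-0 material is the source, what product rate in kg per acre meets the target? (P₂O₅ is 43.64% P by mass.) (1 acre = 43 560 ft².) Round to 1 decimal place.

As P₂O₅: 1.92 / 0.4364 = 4.39963 kg per 1000 ft².
Product per 1000 ft² = 4.39963 / 14% = 31.426 kg.
Convert to per acre: 31.426 × 43.56 = 1368.91 kg.

1368.9 kg of product per acre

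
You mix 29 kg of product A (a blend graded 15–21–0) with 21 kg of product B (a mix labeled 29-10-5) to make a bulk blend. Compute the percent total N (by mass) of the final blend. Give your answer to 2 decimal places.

Total mass = 29 + 21 = 50 kg.
N mass = 15%×29 + 29%×21 = 10.44 kg.
% N = 10.44 / 50 = 20.88%.

20.88% N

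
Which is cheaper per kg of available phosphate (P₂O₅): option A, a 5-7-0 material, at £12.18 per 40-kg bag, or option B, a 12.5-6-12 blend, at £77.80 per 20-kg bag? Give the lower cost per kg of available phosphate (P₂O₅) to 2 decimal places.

option A: P₂O₅ per bag = 40 × 7% = 2.8 kg; cost = 12.18 / 2.8 = £4.3500/kg P₂O₅.
option B: P₂O₅ per bag = 20 × 6% = 1.2 kg; cost = 77.80 / 1.2 = £64.8333/kg P₂O₅.
option A is cheaper.

£4.35 per kg P₂O₅ (option A)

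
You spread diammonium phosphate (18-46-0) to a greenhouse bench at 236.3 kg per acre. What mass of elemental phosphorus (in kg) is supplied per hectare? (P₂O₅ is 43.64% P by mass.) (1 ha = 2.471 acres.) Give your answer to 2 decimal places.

P₂O₅ per acre = 236.3 × 46% = 108.698 kg.
Elemental P = 108.698 × 0.4364 = 47.4358 kg per acre.
Convert to per hectare: 47.4358 × 2.471 = 117.214 kg.

117.21 kg P per hectare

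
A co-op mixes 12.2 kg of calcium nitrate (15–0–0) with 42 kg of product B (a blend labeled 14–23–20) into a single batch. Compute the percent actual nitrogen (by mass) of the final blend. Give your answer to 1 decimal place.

14.2% N

Total mass = 12.2 + 42 = 54.2 kg.
N mass = 15%×12.2 + 14%×42 = 7.71 kg.
% N = 7.71 / 54.2 = 14.2251%.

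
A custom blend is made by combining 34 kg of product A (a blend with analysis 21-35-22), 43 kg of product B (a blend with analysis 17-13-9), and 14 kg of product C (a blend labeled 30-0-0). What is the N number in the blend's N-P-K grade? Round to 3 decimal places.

Total mass = 34 + 43 + 14 = 91 kg.
N mass = 21%×34 + 17%×43 + 30%×14 = 18.65 kg.
% N = 18.65 / 91 = 20.4945%.

20.495% N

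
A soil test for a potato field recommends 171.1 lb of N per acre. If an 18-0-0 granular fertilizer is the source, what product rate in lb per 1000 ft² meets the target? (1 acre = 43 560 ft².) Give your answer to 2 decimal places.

21.82 lb of product per thousand sq ft

Product per acre = 171.1 / 18% = 950.556 lb.
Convert to per 1000 ft²: 950.556 × 0.0229568 = 21.8218 lb.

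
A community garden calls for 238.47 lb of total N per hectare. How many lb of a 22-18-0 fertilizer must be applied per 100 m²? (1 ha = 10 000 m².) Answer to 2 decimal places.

10.84 lb of product per hundred sq m

Product per hectare = 238.47 / 22% = 1083.95 lb.
Convert to per 100 m²: 1083.95 × 0.01 = 10.8395 lb.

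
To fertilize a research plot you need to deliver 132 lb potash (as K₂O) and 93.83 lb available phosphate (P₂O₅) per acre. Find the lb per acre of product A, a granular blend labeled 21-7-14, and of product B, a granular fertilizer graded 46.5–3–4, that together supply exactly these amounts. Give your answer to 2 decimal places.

147.71 lb product A, 2783.00 lb product B

With a, b = lb per acre of product A and product B:
K₂O: 0.14·a + 0.04·b = 132
P₂O₅: 0.07·a + 0.03·b = 93.83
From row1: a = (132 − 0.04·b) / 0.14.
Into row2: 0.07·(132 − 0.04·b)/0.14 + 0.03·b = 93.83 → b = 2783, a = 147.714.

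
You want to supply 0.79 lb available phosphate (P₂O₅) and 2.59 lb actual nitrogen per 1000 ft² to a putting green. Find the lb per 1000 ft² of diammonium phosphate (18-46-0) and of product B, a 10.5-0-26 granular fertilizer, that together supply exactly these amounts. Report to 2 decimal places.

1.72 lb diammonium phosphate, 21.72 lb product B

With a, b = lb per 1000 ft² of diammonium phosphate and product B:
P₂O₅: 0.46·a + 0·b = 0.79
N: 0.18·a + 0.105·b = 2.59
Solving simultaneously: a = 1.71739, b = 21.7226.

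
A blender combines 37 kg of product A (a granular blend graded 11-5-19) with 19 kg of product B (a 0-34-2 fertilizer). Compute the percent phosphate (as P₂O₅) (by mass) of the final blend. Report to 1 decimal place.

14.8% P₂O₅

Total mass = 37 + 19 = 56 kg.
P₂O₅ mass = 5%×37 + 34%×19 = 8.31 kg.
% P₂O₅ = 8.31 / 56 = 14.8393%.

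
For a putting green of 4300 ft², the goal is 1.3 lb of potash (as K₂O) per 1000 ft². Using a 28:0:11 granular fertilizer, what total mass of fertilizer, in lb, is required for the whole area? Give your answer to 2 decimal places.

Product per 1000 ft² = 1.3 / 11% = 11.8182 lb.
Total product = 11.8182 × 4300 / 1000 = 50.8182 lb.

50.82 lb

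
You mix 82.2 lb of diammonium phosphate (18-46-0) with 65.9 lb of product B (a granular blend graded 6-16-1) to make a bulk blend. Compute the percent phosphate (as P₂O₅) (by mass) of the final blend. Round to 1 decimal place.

Total mass = 82.2 + 65.9 = 148.1 lb.
P₂O₅ mass = 46%×82.2 + 16%×65.9 = 48.356 lb.
% P₂O₅ = 48.356 / 148.1 = 32.6509%.

32.7% P₂O₅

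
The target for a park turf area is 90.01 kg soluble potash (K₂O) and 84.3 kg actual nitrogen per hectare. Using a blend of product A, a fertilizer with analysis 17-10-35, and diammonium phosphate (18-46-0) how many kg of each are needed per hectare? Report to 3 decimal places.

257.171 kg product A, 225.449 kg diammonium phosphate

With a, b = kg per hectare of product A and diammonium phosphate:
K₂O: 0.35·a + 0·b = 90.01
N: 0.17·a + 0.18·b = 84.3
Eliminate a: (row1) − 0.35/0.17·(row2) → -0.370588·b = -83.5488, so b = 225.4492.
Back-substitute: a = (90.01 − 0·225.4492) / 0.35 = 257.1714.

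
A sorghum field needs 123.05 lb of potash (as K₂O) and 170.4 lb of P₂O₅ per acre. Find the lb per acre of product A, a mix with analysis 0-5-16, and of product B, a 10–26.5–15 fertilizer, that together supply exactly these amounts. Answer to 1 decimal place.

Let a = lb of product A, b = lb of product B (per acre).
K₂O: 0.16·a + 0.15·b = 123.05
P₂O₅: 0.05·a + 0.265·b = 170.4
From row1: a = (123.05 − 0.15·b) / 0.16.
Into row2: 0.05·(123.05 − 0.15·b)/0.16 + 0.265·b = 170.4 → b = 604.914, a = 201.956.

202.0 lb product A, 604.9 lb product B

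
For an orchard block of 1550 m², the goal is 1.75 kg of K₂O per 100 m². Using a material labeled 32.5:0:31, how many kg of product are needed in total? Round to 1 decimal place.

Product per 100 m² = 1.75 / 31% = 5.64516 kg.
Total product = 5.64516 × 1550 / 100 = 87.5 kg.

87.5 kg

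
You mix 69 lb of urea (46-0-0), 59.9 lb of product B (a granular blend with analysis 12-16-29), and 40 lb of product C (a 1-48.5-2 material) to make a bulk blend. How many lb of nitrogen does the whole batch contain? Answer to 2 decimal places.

N mass = 46%×69 + 12%×59.9 + 1%×40 = 39.328 lb.

39.33 lb N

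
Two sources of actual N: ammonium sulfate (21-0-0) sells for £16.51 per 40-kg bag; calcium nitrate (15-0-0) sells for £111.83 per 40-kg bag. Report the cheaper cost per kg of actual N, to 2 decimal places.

£1.97 per kg N (ammonium sulfate)

ammonium sulfate: N per bag = 40 × 21% = 8.4 kg; cost = 16.51 / 8.4 = £1.9655/kg N.
calcium nitrate: N per bag = 40 × 15% = 6 kg; cost = 111.83 / 6 = £18.6383/kg N.
ammonium sulfate is cheaper.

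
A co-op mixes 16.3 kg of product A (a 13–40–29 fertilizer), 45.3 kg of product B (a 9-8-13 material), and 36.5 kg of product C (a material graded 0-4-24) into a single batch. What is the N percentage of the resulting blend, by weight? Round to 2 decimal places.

6.32% N

Total mass = 16.3 + 45.3 + 36.5 = 98.1 kg.
N mass = 13%×16.3 + 9%×45.3 + 0%×36.5 = 6.196 kg.
% N = 6.196 / 98.1 = 6.316%.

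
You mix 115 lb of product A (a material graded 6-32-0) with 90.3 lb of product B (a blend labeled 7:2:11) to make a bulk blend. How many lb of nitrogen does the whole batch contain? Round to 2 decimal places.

N mass = 6%×115 + 7%×90.3 = 13.221 lb.

13.22 lb N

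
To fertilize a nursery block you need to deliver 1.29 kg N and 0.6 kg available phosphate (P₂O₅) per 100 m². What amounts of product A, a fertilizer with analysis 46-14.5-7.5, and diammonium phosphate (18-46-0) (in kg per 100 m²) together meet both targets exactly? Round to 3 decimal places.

Per-100 m² balance (a = product A, b = diammonium phosphate):
N: 0.46·a + 0.18·b = 1.29
P₂O₅: 0.145·a + 0.46·b = 0.6
Solving simultaneously: a = 2.61671, b = 0.479515.

2.617 kg product A, 0.480 kg diammonium phosphate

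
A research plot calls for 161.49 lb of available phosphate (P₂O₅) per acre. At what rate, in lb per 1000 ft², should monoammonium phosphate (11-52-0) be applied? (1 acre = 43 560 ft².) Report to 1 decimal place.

Product per acre = 161.49 / 52% = 310.558 lb.
Convert to per 1000 ft²: 310.558 × 0.0229568 = 7.12942 lb.

7.1 lb of product per thousand sq ft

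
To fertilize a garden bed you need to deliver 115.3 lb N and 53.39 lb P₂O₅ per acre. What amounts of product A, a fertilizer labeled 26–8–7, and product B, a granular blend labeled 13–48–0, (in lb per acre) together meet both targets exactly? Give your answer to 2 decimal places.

423.11 lb product A, 40.71 lb product B

Per-acre balance (a = product A, b = product B):
N: 0.26·a + 0.13·b = 115.3
P₂O₅: 0.08·a + 0.48·b = 53.39
From row1: a = (115.3 − 0.13·b) / 0.26.
Into row2: 0.08·(115.3 − 0.13·b)/0.26 + 0.48·b = 53.39 → b = 40.7115, a = 423.106.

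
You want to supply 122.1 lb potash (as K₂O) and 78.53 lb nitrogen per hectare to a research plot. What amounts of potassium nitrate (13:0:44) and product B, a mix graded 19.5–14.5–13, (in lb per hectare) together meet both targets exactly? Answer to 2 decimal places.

Let a = lb of potassium nitrate, b = lb of product B (per hectare).
K₂O: 0.44·a + 0.13·b = 122.1
N: 0.13·a + 0.195·b = 78.53
Solving simultaneously: a = 197.396, b = 271.1205.

197.40 lb potassium nitrate, 271.12 lb product B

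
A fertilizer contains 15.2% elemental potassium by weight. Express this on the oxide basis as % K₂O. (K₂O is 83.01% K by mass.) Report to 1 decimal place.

18.3% K₂O

%K₂O = 15.2 / 0.8301 = 18.311%.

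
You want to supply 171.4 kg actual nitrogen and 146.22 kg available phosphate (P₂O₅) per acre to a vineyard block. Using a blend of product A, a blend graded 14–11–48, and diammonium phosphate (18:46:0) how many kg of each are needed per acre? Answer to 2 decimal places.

1177.68 kg product A, 36.25 kg diammonium phosphate

Let a = kg of product A, b = kg of diammonium phosphate (per acre).
N: 0.14·a + 0.18·b = 171.4
P₂O₅: 0.11·a + 0.46·b = 146.22
Eliminate a: (row1) − 0.14/0.11·(row2) → -0.405455·b = -14.6982, so b = 36.2511.
Back-substitute: a = (171.4 − 0.18·36.2511) / 0.14 = 1177.677.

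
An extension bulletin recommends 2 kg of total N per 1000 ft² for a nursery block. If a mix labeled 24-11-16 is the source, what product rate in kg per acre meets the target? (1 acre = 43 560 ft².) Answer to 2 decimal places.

363.00 kg of product per acre

Product per 1000 ft² = 2 / 24% = 8.33333 kg.
Convert to per acre: 8.33333 × 43.56 = 363 kg.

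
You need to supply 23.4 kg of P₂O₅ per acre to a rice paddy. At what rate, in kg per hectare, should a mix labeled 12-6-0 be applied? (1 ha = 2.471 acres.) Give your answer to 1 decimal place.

963.7 kg of product per hectare

Product per acre = 23.4 / 6% = 390 kg.
Convert to per hectare: 390 × 2.471 = 963.69 kg.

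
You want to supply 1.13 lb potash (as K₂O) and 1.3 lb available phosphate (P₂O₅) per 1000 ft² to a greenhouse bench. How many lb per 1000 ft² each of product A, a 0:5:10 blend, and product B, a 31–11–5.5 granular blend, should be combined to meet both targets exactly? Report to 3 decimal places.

6.400 lb product A, 8.909 lb product B

Let a = lb of product A, b = lb of product B (per 1000 ft²).
K₂O: 0.1·a + 0.055·b = 1.13
P₂O₅: 0.05·a + 0.11·b = 1.3
Eliminate a: (row1) − 0.1/0.05·(row2) → -0.165·b = -1.47, so b = 8.90909.
Back-substitute: a = (1.13 − 0.055·8.90909) / 0.1 = 6.4.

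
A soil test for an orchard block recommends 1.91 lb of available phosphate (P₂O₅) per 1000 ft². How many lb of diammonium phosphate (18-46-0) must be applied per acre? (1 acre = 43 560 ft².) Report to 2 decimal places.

180.87 lb of product per acre

Product per 1000 ft² = 1.91 / 46% = 4.15217 lb.
Convert to per acre: 4.15217 × 43.56 = 180.869 lb.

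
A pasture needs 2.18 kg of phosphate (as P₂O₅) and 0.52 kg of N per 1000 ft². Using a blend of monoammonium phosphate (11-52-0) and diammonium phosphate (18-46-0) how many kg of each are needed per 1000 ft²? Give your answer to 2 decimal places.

Let a = kg of monoammonium phosphate, b = kg of diammonium phosphate (per 1000 ft²).
P₂O₅: 0.52·a + 0.46·b = 2.18
N: 0.11·a + 0.18·b = 0.52
Eliminate b: (row1) − 0.46/0.18·(row2) → 0.238889·a = 0.851111, so a = 3.56279.
Then b = (0.52 − 0.11·3.56279) / 0.18 = 0.711628.

3.56 kg monoammonium phosphate, 0.71 kg diammonium phosphate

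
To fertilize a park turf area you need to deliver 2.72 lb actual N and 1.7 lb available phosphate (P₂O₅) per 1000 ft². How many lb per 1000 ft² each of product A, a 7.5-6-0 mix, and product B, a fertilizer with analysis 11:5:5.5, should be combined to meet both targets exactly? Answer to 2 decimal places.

Per-1000 ft² balance (a = product A, b = product B):
N: 0.075·a + 0.11·b = 2.72
P₂O₅: 0.06·a + 0.05·b = 1.7
From row1: a = (2.72 − 0.11·b) / 0.075.
Into row2: 0.06·(2.72 − 0.11·b)/0.075 + 0.05·b = 1.7 → b = 12.5263, a = 17.8947.

17.89 lb product A, 12.53 lb product B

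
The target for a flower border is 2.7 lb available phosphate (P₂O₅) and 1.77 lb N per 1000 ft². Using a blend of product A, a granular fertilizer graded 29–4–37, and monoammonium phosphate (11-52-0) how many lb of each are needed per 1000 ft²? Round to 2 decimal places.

Per-1000 ft² balance (a = product A, b = monoammonium phosphate):
P₂O₅: 0.04·a + 0.52·b = 2.7
N: 0.29·a + 0.11·b = 1.77
Solving simultaneously: a = 4.2582, b = 4.86475.

4.26 lb product A, 4.86 lb monoammonium phosphate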